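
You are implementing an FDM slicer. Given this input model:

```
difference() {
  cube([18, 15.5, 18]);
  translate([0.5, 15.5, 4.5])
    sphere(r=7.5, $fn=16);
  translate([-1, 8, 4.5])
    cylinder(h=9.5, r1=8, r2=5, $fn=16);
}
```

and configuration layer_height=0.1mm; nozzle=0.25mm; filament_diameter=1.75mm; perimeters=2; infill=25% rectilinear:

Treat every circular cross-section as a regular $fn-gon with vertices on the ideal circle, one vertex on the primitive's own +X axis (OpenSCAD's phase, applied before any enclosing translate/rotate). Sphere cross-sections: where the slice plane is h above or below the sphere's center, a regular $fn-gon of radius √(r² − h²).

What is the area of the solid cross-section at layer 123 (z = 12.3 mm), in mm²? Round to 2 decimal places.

At z = 12.3 mm: the cube (footprint 18×15.5) is included at this height (area 279.00 mm²); the sphere at (0.5, 15.5) does not reach this height (|z−center|=7.800 > r=7.5); the cone at (-1, 8) (r1=8→r2=5) has section circumradius 5.537 here — a regular 16-gon (area = (16/2)·5.537²·sin(360°/16) = 93.85 mm²); Subtracting the remaining from the first: starting from the 18×15.5 cube (279.00 mm²), the cone at (-1, 8) partially overlaps it — only the 36.05 mm² overlap (of its 93.85 mm²) is removed, clipping the outline — area = 242.95 mm². Overall, the cross-section is a single solid region. Net area = 242.95 mm².

242.95 mm²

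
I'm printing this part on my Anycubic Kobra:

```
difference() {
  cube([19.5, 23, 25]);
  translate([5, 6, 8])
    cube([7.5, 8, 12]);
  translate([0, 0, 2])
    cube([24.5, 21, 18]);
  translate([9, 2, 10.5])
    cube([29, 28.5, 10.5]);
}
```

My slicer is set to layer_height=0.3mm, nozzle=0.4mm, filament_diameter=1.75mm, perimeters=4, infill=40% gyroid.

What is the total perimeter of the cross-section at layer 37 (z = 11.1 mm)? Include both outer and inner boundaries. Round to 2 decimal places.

At z = 11.1 mm: the cube is present — its section is the full 19.5×23 rectangle (perimeter 85.00 mm); the cube at (5, 6) is present — its section is the full 7.5×8 rectangle (perimeter 31.00 mm); the 24.5×21 cube contributes its full rectangle (perimeter 91.00 mm); the 29×28.5 cube at (9, 2) contributes its full rectangle (perimeter 115.00 mm); Subtracting the remaining from the first: starting from the 19.5×23 cube, the 7.5×8 cube at (5, 6) lies wholly inside it (removes its full 60.00 mm² and its 31.00 mm outline becomes a hole wall); the 24.5×21 cube partially overlaps it — only the 349.50 mm² overlap (of its 514.50 mm²) is removed, clipping the outline; the 29×28.5 cube at (9, 2) partially overlaps it — only the 21.00 mm² overlap (of its 826.50 mm²) is removed, clipping the outline — boundary = 22.00 mm. Overall, the cross-section is a single solid region. Total boundary length (outer) = 22.00 mm.

22.00 mm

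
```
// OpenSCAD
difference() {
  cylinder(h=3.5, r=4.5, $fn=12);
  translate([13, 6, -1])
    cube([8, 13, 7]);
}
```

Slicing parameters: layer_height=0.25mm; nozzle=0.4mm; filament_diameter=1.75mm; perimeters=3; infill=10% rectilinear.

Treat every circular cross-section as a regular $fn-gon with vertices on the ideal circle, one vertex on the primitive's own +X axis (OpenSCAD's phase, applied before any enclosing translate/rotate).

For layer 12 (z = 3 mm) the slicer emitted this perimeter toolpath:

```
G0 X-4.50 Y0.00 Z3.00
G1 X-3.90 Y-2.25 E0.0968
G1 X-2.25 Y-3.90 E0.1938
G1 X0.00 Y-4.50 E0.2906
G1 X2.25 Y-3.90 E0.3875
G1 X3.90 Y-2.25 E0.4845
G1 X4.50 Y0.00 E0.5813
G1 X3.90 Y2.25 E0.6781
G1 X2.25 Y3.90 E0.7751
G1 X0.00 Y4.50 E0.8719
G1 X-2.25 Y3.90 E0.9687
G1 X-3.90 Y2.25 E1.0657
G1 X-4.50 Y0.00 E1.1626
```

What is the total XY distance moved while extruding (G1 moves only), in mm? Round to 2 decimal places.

27.96 mm

Sum the Euclidean lengths of each G1 segment: total = 27.96 mm.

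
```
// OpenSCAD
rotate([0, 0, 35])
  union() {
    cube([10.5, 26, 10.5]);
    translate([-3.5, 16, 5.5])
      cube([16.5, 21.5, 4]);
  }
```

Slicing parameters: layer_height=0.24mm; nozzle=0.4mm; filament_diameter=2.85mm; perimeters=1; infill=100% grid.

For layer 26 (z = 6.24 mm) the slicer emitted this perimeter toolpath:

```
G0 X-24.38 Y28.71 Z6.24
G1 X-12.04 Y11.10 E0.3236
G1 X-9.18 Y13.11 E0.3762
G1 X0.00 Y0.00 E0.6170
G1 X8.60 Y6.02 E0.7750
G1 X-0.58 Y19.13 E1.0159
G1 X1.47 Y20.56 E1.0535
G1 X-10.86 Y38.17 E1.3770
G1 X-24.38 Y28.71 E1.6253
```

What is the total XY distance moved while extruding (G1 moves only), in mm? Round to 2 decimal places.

108.00 mm

Sum the Euclidean lengths of each G1 segment: total = 108.00 mm.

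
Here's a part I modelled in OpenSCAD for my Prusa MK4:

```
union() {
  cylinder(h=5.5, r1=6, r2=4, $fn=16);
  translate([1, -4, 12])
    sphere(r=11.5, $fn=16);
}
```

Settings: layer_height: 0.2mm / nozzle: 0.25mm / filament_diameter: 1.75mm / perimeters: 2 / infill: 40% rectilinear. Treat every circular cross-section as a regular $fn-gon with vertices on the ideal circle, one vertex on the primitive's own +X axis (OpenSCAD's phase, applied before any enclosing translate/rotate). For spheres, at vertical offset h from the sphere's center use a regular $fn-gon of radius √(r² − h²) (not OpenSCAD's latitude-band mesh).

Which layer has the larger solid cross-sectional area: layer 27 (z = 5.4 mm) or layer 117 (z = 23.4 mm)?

layer 27 (z = 5.4 mm)

Layer 27 (z = 5.4): the cone (r1=6→r2=4) has section circumradius 4.036 here — a regular 16-gon (area = (16/2)·4.036²·sin(360°/16) = 49.88 mm²); the sphere at (1, -4): section is a regular 16-gon, circumradius = √(r²−h²) = √(11.5²−6.6²) = 9.418 (area = (16/2)·9.418²·sin(360°/16) = 271.52 mm²); Merging all regions: the cone lies entirely inside the r=11.5 sphere at (1, -4), so the union is just the r=11.5 sphere at (1, -4) — area = 271.52 mm². So its area = 271.52 mm². Layer 117 (z = 23.4): the cone is absent (z outside [0, 5.5]); the r=11.5 sphere at (1, -4) slices to a regular 16-gon of circumradius 1.513 (√(r²−h²) with h=11.4 from center) (area = (16/2)·1.513²·sin(360°/16) = 7.01 mm²); Combining (union): only the r=11.5 sphere at (1, -4) is present, so the union is just that shape — area = 7.01 mm². So its area = 7.01 mm². Layer 27 is larger (271.52 vs 7.01 mm²).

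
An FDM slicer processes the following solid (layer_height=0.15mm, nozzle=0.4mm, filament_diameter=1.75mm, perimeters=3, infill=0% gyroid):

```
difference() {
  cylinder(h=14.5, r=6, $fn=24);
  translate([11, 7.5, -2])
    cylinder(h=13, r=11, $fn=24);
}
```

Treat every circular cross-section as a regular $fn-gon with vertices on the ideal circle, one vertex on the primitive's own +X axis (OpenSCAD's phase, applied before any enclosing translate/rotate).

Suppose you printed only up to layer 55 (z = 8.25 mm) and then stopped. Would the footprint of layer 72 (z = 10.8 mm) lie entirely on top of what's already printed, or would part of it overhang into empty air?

Compare the two slices. At z = 8.25: the cylinder: section is a regular 24-gon, circumradius r=6 (area = (24/2)·6.000²·sin(360°/24) = 111.81 mm²); the r=11 cylinder at (11, 7.5) contributes a regular 24-gon of circumradius 11 (area = (24/2)·11.000²·sin(360°/24) = 375.81 mm²); Subtracting the remaining from the first: starting from the r=6 cylinder (111.81 mm²), the r=11 cylinder at (11, 7.5) partially overlaps it — only the 24.00 mm² overlap (of its 375.81 mm²) is removed, clipping the outline — area = 87.81 mm². At z = 10.8: the r=6 cylinder gives a regular 24-gon of circumradius 6 (constant along its height) (area = (24/2)·6.000²·sin(360°/24) = 111.81 mm²); the r=11 cylinder at (11, 7.5) gives a regular 24-gon of circumradius 11 (constant along its height) (area = (24/2)·11.000²·sin(360°/24) = 375.81 mm²); Taking the first minus the rest: starting from the r=6 cylinder (111.81 mm²), the r=11 cylinder at (11, 7.5) partially overlaps it — only the 24.00 mm² overlap (of its 375.81 mm²) is removed, clipping the outline — area = 87.81 mm². Checking containment: the cross-section at z = 10.8 is a subset of the cross-section at z = 8.25.

entirely on top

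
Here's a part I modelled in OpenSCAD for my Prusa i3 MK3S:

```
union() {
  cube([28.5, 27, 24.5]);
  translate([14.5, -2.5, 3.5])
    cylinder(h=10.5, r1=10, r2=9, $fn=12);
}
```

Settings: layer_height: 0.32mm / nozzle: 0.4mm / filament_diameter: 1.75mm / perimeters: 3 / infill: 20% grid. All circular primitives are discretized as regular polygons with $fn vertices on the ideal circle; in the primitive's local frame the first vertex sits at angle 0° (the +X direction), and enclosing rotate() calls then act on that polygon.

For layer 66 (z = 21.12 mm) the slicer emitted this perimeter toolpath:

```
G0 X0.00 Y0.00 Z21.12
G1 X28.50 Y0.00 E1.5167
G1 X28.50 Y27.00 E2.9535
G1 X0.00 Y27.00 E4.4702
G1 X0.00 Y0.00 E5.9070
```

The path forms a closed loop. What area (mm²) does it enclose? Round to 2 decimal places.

Apply the shoelace formula to the sequence of (X, Y) vertices; enclosed area = 769.50 mm².

769.50 mm²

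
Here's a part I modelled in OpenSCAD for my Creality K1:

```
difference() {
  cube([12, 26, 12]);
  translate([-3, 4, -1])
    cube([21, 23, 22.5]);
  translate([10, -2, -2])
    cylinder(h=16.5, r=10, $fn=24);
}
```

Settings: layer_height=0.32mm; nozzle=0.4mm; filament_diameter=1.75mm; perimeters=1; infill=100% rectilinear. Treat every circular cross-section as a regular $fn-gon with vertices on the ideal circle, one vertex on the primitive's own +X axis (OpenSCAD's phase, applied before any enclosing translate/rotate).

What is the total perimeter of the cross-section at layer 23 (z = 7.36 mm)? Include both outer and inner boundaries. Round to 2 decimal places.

10.83 mm

At z = 7.36 mm: the cube is present — its section is the full 12×26 rectangle (perimeter 76.00 mm); the cube at (-3, 4) is present — its section is the full 21×23 rectangle (perimeter 88.00 mm); the cylinder at (10, -2): section is a regular 24-gon, circumradius r=10 (perimeter = 2·24·10.000·sin(180°/24) = 62.65 mm); After the difference (first − rest): starting from the 12×26 cube, the 21×23 cube at (-3, 4) partially overlaps it — only the 264.00 mm² overlap (of its 483.00 mm²) is removed, clipping the outline; the r=10 cylinder at (10, -2) partially overlaps it — only the 44.07 mm² overlap (of its 310.58 mm²) is removed, clipping the outline — boundary = 10.83 mm. Overall, the cross-section is a single solid region. Total boundary length (outer) = 10.83 mm.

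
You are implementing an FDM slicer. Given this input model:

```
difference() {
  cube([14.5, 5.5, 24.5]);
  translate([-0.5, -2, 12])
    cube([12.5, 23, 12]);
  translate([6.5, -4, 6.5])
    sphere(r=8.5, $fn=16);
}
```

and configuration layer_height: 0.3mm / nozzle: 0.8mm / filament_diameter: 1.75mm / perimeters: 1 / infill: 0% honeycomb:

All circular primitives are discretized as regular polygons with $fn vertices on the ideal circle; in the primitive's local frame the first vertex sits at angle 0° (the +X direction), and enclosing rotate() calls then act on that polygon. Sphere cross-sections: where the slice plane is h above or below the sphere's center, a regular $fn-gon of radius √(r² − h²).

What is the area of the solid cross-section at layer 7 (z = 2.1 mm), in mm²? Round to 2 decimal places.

53.09 mm²

At z = 2.1 mm: the cube is present — its section is the full 14.5×5.5 rectangle (area 79.75 mm²); the cube at (-0.5, -2) is absent (z outside [12, 24]); the r=8.5 sphere at (6.5, -4) contributes a regular 16-gon of circumradius √(8.5²−4.4²) = 7.273 (area = (16/2)·7.273²·sin(360°/16) = 161.92 mm²); After the difference (first − rest): starting from the 14.5×5.5 cube (79.75 mm²), the r=8.5 sphere at (6.5, -4) partially overlaps it — only the 26.66 mm² overlap (of its 161.92 mm²) is removed, clipping the outline — area = 53.09 mm². Overall, the cross-section is a single solid region. Net area = 53.09 mm².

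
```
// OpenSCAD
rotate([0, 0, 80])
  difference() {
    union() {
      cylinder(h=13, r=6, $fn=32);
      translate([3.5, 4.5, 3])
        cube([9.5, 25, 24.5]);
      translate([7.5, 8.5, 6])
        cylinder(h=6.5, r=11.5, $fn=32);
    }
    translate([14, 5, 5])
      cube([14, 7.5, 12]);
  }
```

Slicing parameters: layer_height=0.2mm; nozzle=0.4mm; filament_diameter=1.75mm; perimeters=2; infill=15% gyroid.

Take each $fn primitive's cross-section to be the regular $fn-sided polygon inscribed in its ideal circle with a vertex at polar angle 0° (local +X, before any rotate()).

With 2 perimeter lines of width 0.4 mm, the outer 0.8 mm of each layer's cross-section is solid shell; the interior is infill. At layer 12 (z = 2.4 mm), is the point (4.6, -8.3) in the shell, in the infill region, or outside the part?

outside

At z = 2.4 mm: the r=6 cylinder contributes a regular 32-gon of circumradius 6; the cube at (3.5, 4.5) is not intersected at this z (z outside [3, 27.5]); the cylinder at (7.5, 8.5) does not reach this height (z outside [6, 12.5]); Merging all regions: only the r=6 cylinder is present, so the union is just that shape — 1 connected region; the cube at (14, 5) is absent (z outside [5, 17]); Taking the first minus the rest: none of the subtracted shapes is present at this height, so that combined region is unchanged — 1 connected region; (rotated 80° about Z; rotation is an isometry so areas/perimeters/island counts are preserved). Overall, the cross-section is a single solid region. Undo the 80° rotation: the query point maps to (-7.375, -5.971) in the un-rotated model frame. The nearest boundary edge runs (-4.99, -3.33)→(-4.24, -4.24); distance from the point to it = 3.52 mm. The point is not inside any of the regions above, so it lies outside the cross-section (3.52 mm from the nearest boundary).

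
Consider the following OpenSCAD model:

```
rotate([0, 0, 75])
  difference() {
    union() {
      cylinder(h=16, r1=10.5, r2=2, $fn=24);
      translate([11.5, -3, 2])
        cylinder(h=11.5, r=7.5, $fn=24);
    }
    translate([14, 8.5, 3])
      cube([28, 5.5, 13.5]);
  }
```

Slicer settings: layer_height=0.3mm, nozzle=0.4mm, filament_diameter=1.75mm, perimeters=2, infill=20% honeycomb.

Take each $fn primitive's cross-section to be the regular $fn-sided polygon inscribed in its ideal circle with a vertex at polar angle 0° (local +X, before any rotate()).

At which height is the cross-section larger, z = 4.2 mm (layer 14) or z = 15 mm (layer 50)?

layer 14 (z = 4.2 mm)

Layer 14 (z = 4.2): the cone: at t=0.263 of its height the radius interpolates to r₁+(r₂−r₁)t = 8.269, giving a regular 24-gon of that circumradius (area = (24/2)·8.269²·sin(360°/24) = 212.35 mm²); the cylinder at (11.5, -3): section is a regular 24-gon, circumradius r=7.5 (area = (24/2)·7.500²·sin(360°/24) = 174.70 mm²); Combining (union): the regions partially overlap — summed areas 387.06 mm² minus the doubly-counted overlap 26.50 mm² gives 360.56 mm² — area = 360.56 mm²; the 28×5.5 cube at (14, 8.5) contributes its full rectangle (area 154.00 mm²); Taking the first minus the rest: starting from the result so far (360.56 mm²), the 28×5.5 cube at (14, 8.5) misses the remaining region (no effect) — area = 360.56 mm²; (whole slice rotated 75° about Z — lengths, areas and connectivity unchanged). So its area = 360.56 mm². Layer 50 (z = 15): the cone contributes a regular 24-gon of circumradius 2.531 (interpolated between r1=10.5 and r2=2 at t=0.938) (area = (24/2)·2.531²·sin(360°/24) = 19.90 mm²); the cylinder at (11.5, -3) is not intersected at this z (z outside [2, 13.5]); Taking the union: only the cone is present, so the union is just that shape — area = 19.90 mm²; the cube at (14, 8.5) (footprint 28×5.5) is included at this height (area 154.00 mm²); Taking the first minus the rest: starting from the result so far (19.90 mm²), the 28×5.5 cube at (14, 8.5) misses the remaining region (no effect) — area = 19.90 mm²; (rotated 75° about Z; rotation is an isometry so areas/perimeters/island counts are preserved). So its area = 19.90 mm². Layer 14 is larger (360.56 vs 19.90 mm²).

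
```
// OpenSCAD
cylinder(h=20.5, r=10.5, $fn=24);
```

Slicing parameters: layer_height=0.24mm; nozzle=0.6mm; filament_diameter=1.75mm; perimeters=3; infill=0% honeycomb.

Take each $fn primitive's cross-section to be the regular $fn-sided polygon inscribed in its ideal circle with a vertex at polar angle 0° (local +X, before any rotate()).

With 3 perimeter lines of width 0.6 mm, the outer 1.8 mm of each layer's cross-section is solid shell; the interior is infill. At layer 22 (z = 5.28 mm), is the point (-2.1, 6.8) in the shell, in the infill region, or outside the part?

At z = 5.28 mm: the cylinder: section is a regular 24-gon, circumradius r=10.5. Overall, the cross-section is a single solid region. The nearest boundary edge runs (-2.72, 10.14)→(-5.25, 9.09); distance from the point to it = 3.32 mm. The point is inside the cross-section and 3.32 mm from the nearest boundary — more than the 1.8 mm shell width (3 × 0.6), so it's in the infill interior.

infill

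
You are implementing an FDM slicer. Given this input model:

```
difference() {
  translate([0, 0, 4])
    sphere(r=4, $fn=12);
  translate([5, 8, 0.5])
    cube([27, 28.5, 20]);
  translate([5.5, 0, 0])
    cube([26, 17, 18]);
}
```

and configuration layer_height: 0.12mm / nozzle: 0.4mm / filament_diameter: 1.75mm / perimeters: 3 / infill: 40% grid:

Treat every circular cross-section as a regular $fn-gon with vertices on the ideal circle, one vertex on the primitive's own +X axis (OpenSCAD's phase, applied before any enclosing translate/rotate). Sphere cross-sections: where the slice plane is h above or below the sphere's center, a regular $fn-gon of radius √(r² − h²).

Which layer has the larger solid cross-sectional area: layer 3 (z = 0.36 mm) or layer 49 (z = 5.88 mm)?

layer 49 (z = 5.88 mm)

Layer 3 (z = 0.36): the sphere: section is a regular 12-gon, circumradius = √(r²−h²) = √(4²−3.64²) = 1.658 (area = (12/2)·1.658²·sin(360°/12) = 8.25 mm²); the cube at (5, 8) is not intersected at this z (z outside [0.5, 20.5]); the 26×17 cube at (5.5, 0) contributes its full rectangle (area 442.00 mm²); After the difference (first − rest): starting from the r=4 sphere (8.25 mm²), the 26×17 cube at (5.5, 0) misses the remaining region (no effect) — area = 8.25 mm². So its area = 8.25 mm². Layer 49 (z = 5.88): the sphere: section is a regular 12-gon, circumradius = √(r²−h²) = √(4²−1.88²) = 3.531 (area = (12/2)·3.531²·sin(360°/12) = 37.40 mm²); the 27×28.5 cube at (5, 8) contributes its full rectangle (area 769.50 mm²); the cube at (5.5, 0) is present — its section is the full 26×17 rectangle (area 442.00 mm²); Subtracting the remaining from the first: starting from the r=4 sphere (37.40 mm²), the 27×28.5 cube at (5, 8) misses the remaining region (no effect); the 26×17 cube at (5.5, 0) misses the remaining region (no effect) — area = 37.40 mm². So its area = 37.40 mm². Layer 49 is larger (37.40 vs 8.25 mm²).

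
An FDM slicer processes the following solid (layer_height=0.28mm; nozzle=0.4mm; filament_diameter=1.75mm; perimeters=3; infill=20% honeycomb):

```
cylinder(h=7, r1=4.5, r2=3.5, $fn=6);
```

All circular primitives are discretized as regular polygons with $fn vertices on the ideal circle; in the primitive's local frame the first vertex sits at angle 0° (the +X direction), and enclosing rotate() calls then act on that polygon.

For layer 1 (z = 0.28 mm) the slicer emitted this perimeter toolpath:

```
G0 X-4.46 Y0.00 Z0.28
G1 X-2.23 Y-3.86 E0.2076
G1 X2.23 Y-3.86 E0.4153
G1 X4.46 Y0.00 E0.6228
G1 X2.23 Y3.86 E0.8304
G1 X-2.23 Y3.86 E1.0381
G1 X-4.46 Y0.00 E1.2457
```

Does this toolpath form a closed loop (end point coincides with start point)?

Start point (G0): (-4.46, 0.00). End point (last G1): the path returns to the start — closed.

yes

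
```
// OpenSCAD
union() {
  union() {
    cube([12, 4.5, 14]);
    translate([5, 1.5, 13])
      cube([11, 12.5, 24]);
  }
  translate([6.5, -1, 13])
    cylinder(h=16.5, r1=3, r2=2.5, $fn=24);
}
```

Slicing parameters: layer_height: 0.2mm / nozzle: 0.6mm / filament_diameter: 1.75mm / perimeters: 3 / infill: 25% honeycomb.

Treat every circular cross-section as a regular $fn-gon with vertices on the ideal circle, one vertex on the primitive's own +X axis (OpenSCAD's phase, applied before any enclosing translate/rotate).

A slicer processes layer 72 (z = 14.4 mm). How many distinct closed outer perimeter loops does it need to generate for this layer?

1

At z = 14.4 mm: the cube is not intersected at this z (z outside [0, 14]); the 11×12.5 cube at (5, 1.5) contributes its full rectangle; Combining (union): only the 11×12.5 cube at (5, 1.5) is present, so the union is just that shape — 1 connected region; the cone at (6.5, -1): at t=0.085 of its height the radius interpolates to r₁+(r₂−r₁)t = 2.958, giving a regular 24-gon of that circumradius; Taking the union: the regions partially overlap (shared area 0.93 mm²), so overlapping operands fuse into one piece — 1 connected region. The result has 1 disconnected region.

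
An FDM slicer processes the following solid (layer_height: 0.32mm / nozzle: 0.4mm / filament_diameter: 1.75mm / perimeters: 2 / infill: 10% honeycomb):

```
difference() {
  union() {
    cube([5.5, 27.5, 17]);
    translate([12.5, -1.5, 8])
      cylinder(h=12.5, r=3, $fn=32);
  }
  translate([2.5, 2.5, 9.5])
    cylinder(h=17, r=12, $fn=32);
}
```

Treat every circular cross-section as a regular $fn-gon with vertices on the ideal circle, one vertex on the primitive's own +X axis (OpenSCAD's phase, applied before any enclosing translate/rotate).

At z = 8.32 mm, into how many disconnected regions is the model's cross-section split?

2

At z = 8.32 mm: the 5.5×27.5 cube contributes its full rectangle; the r=3 cylinder at (12.5, -1.5) contributes a regular 32-gon of circumradius 3; Taking the union: the 2 present regions are separate (no shared area or edge), so areas and boundary lengths simply add and each stays a separate island — 2 connected regions; the cylinder at (2.5, 2.5) is absent (z outside [9.5, 26.5]); After the difference (first − rest): none of the subtracted shapes is present at this height, so the result so far is unchanged — 2 connected regions. The result has 2 disconnected regions.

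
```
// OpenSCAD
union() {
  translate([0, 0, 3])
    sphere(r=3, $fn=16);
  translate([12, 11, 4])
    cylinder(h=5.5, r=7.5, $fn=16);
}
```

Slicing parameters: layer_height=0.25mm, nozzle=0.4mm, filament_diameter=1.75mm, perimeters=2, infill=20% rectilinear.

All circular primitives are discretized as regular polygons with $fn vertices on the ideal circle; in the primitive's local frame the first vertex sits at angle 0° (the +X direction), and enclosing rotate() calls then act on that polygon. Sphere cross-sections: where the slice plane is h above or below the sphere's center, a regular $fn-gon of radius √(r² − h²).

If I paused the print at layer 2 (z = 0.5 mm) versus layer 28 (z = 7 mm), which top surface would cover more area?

Layer 2 (z = 0.5): the r=3 sphere slices to a regular 16-gon of circumradius 1.658 (√(r²−h²) with h=2.5 from center) (area = (16/2)·1.658²·sin(360°/16) = 8.42 mm²); the cylinder at (12, 11) is absent (z outside [4, 9.5]); Combining (union): only the r=3 sphere is present, so the union is just that shape — area = 8.42 mm². So its area = 8.42 mm². Layer 28 (z = 7): the sphere is not intersected at this z (|z−center|=4.000 > r=3); the r=7.5 cylinder at (12, 11) gives a regular 16-gon of circumradius 7.5 (constant along its height) (area = (16/2)·7.500²·sin(360°/16) = 172.21 mm²); Combining (union): only the r=7.5 cylinder at (12, 11) is present, so the union is just that shape — area = 172.21 mm². So its area = 172.21 mm². Layer 28 is larger (172.21 vs 8.42 mm²).

layer 28 (z = 7 mm)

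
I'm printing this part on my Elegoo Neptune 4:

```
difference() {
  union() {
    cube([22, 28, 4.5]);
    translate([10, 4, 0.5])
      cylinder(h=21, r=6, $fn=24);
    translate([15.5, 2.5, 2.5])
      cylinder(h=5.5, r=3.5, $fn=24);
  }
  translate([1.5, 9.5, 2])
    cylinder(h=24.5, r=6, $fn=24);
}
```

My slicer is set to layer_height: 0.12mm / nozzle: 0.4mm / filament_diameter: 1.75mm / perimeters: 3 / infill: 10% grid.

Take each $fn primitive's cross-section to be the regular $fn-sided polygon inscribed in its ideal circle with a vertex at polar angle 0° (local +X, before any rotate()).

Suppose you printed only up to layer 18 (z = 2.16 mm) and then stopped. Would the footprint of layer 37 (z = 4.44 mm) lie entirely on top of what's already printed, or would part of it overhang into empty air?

Compare the two slices. At z = 2.16: the cube (footprint 22×28) is included at this height (area 616.00 mm²); the r=6 cylinder at (10, 4) contributes a regular 24-gon of circumradius 6 (area = (24/2)·6.000²·sin(360°/24) = 111.81 mm²); the cylinder at (15.5, 2.5) does not reach this height (z outside [2.5, 8]); Merging all regions: the regions partially overlap — summed areas 727.81 mm² minus the doubly-counted overlap 99.75 mm² gives 628.06 mm² — area = 628.06 mm²; the r=6 cylinder at (1.5, 9.5) gives a regular 24-gon of circumradius 6 (constant along its height) (area = (24/2)·6.000²·sin(360°/24) = 111.81 mm²); Subtracting the remaining from the first: starting from the result so far (628.06 mm²), the r=6 cylinder at (1.5, 9.5) partially overlaps it — only the 73.61 mm² overlap (of its 111.81 mm²) is removed, clipping the outline — area = 554.45 mm². At z = 4.44: the 22×28 cube contributes its full rectangle (area 616.00 mm²); the r=6 cylinder at (10, 4) gives a regular 24-gon of circumradius 6 (constant along its height) (area = (24/2)·6.000²·sin(360°/24) = 111.81 mm²); the r=3.5 cylinder at (15.5, 2.5) contributes a regular 24-gon of circumradius 3.5 (area = (24/2)·3.500²·sin(360°/24) = 38.05 mm²); Taking the union: the regions partially overlap — summed areas 765.86 mm² minus the doubly-counted overlap 134.95 mm² gives 630.90 mm² — area = 630.90 mm²; the r=6 cylinder at (1.5, 9.5) contributes a regular 24-gon of circumradius 6 (area = (24/2)·6.000²·sin(360°/24) = 111.81 mm²); Taking the first minus the rest: starting from the result so far (630.90 mm²), the r=6 cylinder at (1.5, 9.5) partially overlaps it — only the 73.61 mm² overlap (of its 111.81 mm²) is removed, clipping the outline — area = 557.30 mm². Checking containment: at z = 4.44 the cross-section extends beyond the z = 2.16 cross-section by about 2.85 mm².

part overhangs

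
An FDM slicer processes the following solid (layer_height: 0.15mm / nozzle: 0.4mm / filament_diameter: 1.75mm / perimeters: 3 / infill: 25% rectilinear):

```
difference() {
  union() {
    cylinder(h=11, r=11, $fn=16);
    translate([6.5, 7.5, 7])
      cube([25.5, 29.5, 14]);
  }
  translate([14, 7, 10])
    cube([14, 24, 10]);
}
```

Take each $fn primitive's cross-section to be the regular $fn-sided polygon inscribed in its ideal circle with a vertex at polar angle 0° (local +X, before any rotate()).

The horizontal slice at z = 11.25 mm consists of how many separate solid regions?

1

At z = 11.25 mm: the cylinder does not reach this height (z outside [0, 11]); the cube at (6.5, 7.5) (footprint 25.5×29.5) is included at this height; Taking the union: only the 25.5×29.5 cube at (6.5, 7.5) is present, so the union is just that shape — 1 connected region; the 14×24 cube at (14, 7) contributes its full rectangle; After the difference (first − rest): starting from that combined region, the 14×24 cube at (14, 7) partially overlaps it — only the 329.00 mm² overlap (of its 336.00 mm²) is removed, clipping the outline — 1 connected region. The result has 1 disconnected region.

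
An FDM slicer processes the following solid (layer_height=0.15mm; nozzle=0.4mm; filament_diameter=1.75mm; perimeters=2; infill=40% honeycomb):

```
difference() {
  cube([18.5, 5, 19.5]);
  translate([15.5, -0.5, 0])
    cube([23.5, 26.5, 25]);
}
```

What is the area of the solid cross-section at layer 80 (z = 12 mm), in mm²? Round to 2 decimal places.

At z = 12 mm: the cube (footprint 18.5×5) is included at this height (area 92.50 mm²); the cube at (15.5, -0.5) is present — its section is the full 23.5×26.5 rectangle (area 622.75 mm²); Subtracting the remaining from the first: starting from the 18.5×5 cube (92.50 mm²), the 23.5×26.5 cube at (15.5, -0.5) partially overlaps it — only the 15.00 mm² overlap (of its 622.75 mm²) is removed, clipping the outline — area = 77.50 mm². Overall, the cross-section is a single solid region. Net area = 77.50 mm².

77.50 mm²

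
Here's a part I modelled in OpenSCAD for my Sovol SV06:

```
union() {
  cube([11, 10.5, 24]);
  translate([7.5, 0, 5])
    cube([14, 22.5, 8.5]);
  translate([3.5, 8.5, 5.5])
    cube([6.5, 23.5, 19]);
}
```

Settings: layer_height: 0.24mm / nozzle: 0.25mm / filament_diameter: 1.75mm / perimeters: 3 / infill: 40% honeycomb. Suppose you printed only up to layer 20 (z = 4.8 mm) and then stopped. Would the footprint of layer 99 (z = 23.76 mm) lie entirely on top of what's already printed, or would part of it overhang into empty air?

Compare the two slices. At z = 4.8: the cube is present — its section is the full 11×10.5 rectangle (area 115.50 mm²); the cube at (7.5, 0) is not intersected at this z (z outside [5, 13.5]); the cube at (3.5, 8.5) is absent (z outside [5.5, 24.5]); Taking the union: only the 11×10.5 cube is present, so the union is just that shape — area = 115.50 mm². At z = 23.76: the cube is present — its section is the full 11×10.5 rectangle (area 115.50 mm²); the cube at (7.5, 0) is not intersected at this z (z outside [5, 13.5]); the cube at (3.5, 8.5) is present — its section is the full 6.5×23.5 rectangle (area 152.75 mm²); Combining (union): the regions partially overlap — summed areas 268.25 mm² minus the doubly-counted overlap 13.00 mm² gives 255.25 mm² — area = 255.25 mm². Checking containment: at z = 23.76 the cross-section extends beyond the z = 4.8 cross-section by about 139.75 mm².

part overhangs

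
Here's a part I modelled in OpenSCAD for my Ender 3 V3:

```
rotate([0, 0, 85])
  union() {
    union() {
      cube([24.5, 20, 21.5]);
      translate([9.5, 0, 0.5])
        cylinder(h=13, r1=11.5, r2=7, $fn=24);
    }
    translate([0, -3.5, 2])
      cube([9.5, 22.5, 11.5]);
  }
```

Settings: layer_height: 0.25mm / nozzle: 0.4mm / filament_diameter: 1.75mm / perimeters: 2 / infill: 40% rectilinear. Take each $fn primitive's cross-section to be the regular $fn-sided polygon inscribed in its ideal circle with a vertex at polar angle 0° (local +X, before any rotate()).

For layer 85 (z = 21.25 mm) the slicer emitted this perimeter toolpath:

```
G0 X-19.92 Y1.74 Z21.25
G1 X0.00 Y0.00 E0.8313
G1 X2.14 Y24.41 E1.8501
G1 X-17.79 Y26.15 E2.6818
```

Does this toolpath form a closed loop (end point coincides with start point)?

Start point (G0): (-19.92, 1.74). End point (last G1): the path does not return to the start — open.

no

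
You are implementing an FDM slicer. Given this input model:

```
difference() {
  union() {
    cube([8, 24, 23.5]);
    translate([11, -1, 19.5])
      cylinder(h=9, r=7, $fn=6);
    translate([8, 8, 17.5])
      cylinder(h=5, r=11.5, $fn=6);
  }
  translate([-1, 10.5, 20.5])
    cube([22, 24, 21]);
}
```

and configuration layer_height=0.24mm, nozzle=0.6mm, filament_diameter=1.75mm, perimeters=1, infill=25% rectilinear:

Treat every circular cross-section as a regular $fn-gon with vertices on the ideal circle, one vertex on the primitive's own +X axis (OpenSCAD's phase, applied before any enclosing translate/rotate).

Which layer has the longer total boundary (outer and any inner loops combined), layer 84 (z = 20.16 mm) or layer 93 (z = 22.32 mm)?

layer 84 (z = 20.16 mm)

Layer 84 (z = 20.16): the cube is present — its section is the full 8×24 rectangle (perimeter 64.00 mm); the r=7 cylinder at (11, -1) contributes a regular 6-gon of circumradius 7 (perimeter = 2·6·7.000·sin(180°/6) = 42.00 mm); the r=11.5 cylinder at (8, 8) contributes a regular 6-gon of circumradius 11.5 (perimeter = 2·6·11.500·sin(180°/6) = 69.00 mm); Taking the union: the regions partially overlap (shared area 205.30 mm²), so the edge portions inside another operand are dropped and the merged outline is re-measured after clipping — boundary = 93.14 mm; the cube at (-1, 10.5) is not intersected at this z (z outside [20.5, 41.5]); Subtracting the remaining from the first: none of the subtracted shapes is present at this height, so that combined region is unchanged — boundary = 93.14 mm. So its perimeter = 93.14 mm. Layer 93 (z = 22.32): the 8×24 cube contributes its full rectangle (perimeter 64.00 mm); the r=7 cylinder at (11, -1) contributes a regular 6-gon of circumradius 7 (perimeter = 2·6·7.000·sin(180°/6) = 42.00 mm); the r=11.5 cylinder at (8, 8) contributes a regular 6-gon of circumradius 11.5 (perimeter = 2·6·11.500·sin(180°/6) = 69.00 mm); Merging all regions: the regions partially overlap (shared area 205.30 mm²), so the edge portions inside another operand are dropped and the merged outline is re-measured after clipping — boundary = 93.14 mm; the 22×24 cube at (-1, 10.5) contributes its full rectangle (perimeter 92.00 mm); Subtracting the remaining from the first: starting from that combined region, the 22×24 cube at (-1, 10.5) partially overlaps it — only the 169.65 mm² overlap (of its 528.00 mm²) is removed, clipping the outline — boundary = 73.68 mm. So its perimeter = 73.68 mm. Layer 84 is larger (93.14 vs 73.68 mm).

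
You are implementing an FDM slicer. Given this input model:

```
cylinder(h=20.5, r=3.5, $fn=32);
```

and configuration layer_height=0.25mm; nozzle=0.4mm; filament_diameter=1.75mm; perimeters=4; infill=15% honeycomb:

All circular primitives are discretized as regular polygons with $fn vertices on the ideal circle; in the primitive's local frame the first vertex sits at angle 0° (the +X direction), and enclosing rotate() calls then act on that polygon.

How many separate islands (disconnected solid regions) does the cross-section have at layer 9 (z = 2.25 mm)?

1

At z = 2.25 mm: the r=3.5 cylinder gives a regular 32-gon of circumradius 3.5 (constant along its height). Overall, the cross-section is a single solid region. Island count = 1.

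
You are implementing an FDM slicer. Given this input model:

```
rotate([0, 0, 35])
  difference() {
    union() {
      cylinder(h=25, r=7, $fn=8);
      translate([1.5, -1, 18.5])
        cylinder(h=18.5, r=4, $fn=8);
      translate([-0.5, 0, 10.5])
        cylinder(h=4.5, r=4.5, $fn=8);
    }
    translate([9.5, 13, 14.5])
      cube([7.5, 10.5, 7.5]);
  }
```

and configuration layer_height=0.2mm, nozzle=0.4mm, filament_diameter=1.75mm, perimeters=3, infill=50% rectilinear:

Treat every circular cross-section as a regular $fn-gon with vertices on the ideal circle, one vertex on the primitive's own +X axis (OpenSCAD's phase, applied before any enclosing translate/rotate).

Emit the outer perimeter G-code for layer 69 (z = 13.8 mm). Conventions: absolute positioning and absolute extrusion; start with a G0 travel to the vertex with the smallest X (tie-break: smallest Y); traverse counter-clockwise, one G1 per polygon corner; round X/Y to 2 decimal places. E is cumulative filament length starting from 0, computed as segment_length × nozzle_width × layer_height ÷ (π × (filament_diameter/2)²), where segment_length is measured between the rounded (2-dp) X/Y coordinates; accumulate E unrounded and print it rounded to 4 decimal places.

At z = 13.8 mm: the r=7 cylinder contributes a regular 8-gon of circumradius 7; the cylinder at (1.5, -1) is absent (z outside [18.5, 37]); the r=4.5 cylinder at (-0.5, 0) gives a regular 8-gon of circumradius 4.5 (constant along its height); Taking the union: the r=4.5 cylinder at (-0.5, 0) lies entirely inside the r=7 cylinder, so the union is just the r=7 cylinder — 1 connected region; the cube at (9.5, 13) does not reach this height (z outside [14.5, 22]); Subtracting the remaining from the first: none of the subtracted shapes is present at this height, so that combined region is unchanged — 1 connected region; (rotated 35° about Z; rotation is an isometry so areas/perimeters/island counts are preserved). The outline is a single polygon with 8 vertices. Extrusion per mm of travel: 0.4 × 0.2 / (π × 0.875²) = 0.033260. Accumulating E over each segment gives final E = 1.4252.

G0 X-6.89 Y1.22 Z13.80
G1 X-5.73 Y-4.02 E0.1785
G1 X-1.22 Y-6.89 E0.3563
G1 X4.02 Y-5.73 E0.5348
G1 X6.89 Y-1.22 E0.7126
G1 X5.73 Y4.02 E0.8911
G1 X1.22 Y6.89 E1.0689
G1 X-4.02 Y5.73 E1.2474
G1 X-6.89 Y1.22 E1.4252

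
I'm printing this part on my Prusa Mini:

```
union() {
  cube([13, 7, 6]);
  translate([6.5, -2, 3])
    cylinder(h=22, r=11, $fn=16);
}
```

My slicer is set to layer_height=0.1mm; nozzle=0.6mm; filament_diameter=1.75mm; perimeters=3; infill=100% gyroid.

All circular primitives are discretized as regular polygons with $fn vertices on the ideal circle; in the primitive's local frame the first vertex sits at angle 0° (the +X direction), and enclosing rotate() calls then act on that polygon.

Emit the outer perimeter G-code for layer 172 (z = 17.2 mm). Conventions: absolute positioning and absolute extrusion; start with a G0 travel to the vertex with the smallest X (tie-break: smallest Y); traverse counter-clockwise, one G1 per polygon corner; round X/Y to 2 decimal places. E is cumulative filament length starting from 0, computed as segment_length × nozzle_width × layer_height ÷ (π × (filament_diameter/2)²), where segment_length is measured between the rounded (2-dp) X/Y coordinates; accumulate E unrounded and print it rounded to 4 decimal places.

At z = 17.2 mm: the cube does not reach this height (z outside [0, 6]); the r=11 cylinder at (6.5, -2) gives a regular 16-gon of circumradius 11 (constant along its height); Combining (union): only the r=11 cylinder at (6.5, -2) is present, so the union is just that shape — 1 connected region. The outline is a single polygon with 16 vertices. Extrusion per mm of travel: 0.6 × 0.1 / (π × 0.875²) = 0.024945. Accumulating E over each segment gives final E = 1.7129.

G0 X-4.50 Y-2.00 Z17.20
G1 X-3.66 Y-6.21 E0.1071
G1 X-1.28 Y-9.78 E0.2141
G1 X2.29 Y-12.16 E0.3211
G1 X6.50 Y-13.00 E0.4282
G1 X10.71 Y-12.16 E0.5353
G1 X14.28 Y-9.78 E0.6424
G1 X16.66 Y-6.21 E0.7494
G1 X17.50 Y-2.00 E0.8565
G1 X16.66 Y2.21 E0.9636
G1 X14.28 Y5.78 E1.0706
G1 X10.71 Y8.16 E1.1776
G1 X6.50 Y9.00 E1.2847
G1 X2.29 Y8.16 E1.3918
G1 X-1.28 Y5.78 E1.4988
G1 X-3.66 Y2.21 E1.6059
G1 X-4.50 Y-2.00 E1.7129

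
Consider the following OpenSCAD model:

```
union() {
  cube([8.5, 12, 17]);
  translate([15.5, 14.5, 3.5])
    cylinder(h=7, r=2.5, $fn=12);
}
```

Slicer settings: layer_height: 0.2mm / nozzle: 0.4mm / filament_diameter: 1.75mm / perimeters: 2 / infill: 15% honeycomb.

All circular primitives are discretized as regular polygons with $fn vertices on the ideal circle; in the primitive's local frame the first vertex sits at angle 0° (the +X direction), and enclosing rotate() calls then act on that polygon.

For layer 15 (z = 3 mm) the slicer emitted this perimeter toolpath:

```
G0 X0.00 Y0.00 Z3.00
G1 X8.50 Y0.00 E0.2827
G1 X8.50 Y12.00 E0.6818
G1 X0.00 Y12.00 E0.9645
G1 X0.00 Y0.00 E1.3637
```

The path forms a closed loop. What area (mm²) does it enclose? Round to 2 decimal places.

102.00 mm²

Apply the shoelace formula to the sequence of (X, Y) vertices; enclosed area = 102.00 mm².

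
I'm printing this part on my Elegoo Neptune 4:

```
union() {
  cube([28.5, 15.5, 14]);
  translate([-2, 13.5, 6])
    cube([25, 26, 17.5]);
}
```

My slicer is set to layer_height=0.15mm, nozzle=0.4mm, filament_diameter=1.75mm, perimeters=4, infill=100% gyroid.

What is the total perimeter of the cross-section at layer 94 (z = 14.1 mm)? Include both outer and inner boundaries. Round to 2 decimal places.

102.00 mm

At z = 14.1 mm: the cube is not intersected at this z (z outside [0, 14]); the 25×26 cube at (-2, 13.5) contributes its full rectangle (perimeter 102.00 mm); Merging all regions: only the 25×26 cube at (-2, 13.5) is present, so the union is just that shape — boundary = 102.00 mm. Overall, the cross-section is a single solid region. Total boundary length (outer) = 102.00 mm.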